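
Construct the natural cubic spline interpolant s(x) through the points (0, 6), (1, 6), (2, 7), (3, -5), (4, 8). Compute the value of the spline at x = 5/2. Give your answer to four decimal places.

Put σ_i = s'' at the i-th knot. Here h = (1, 1, 1, 1) and Δ = (0, 1, -12, 13), so the interior equations h_(i-1)·σ_(i-1) + 2(h_(i-1)+h_i)·σ_i + h_i·σ_(i+1) = 6(Δ_i − Δ_(i-1)) read
  1·σ_0 + 4·σ_1 + 1·σ_2 = 6(Δ_1 - Δ_0) = 6
  1·σ_1 + 4·σ_2 + 1·σ_3 = 6(Δ_2 - Δ_1) = -78
  1·σ_2 + 4·σ_3 + 1·σ_4 = 6(Δ_3 - Δ_2) = 150
Natural end conditions: σ_0 = σ_4 = 0.
Forward elimination and back-substitution give σ_0 = 0, σ_1 = 69/7, σ_2 = -234/7, σ_3 = 321/7, σ_4 = 0.
On [2, 3], s(x) = 7 - 17/2·(x - 2) - 117/7·(x - 2)² + 185/14·(x - 2)³.
With (x - 2) = 1/2: s(5/2) = 25/112.

0.2232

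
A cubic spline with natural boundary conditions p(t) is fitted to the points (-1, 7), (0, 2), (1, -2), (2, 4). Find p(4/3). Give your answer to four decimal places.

-0.9630

With M_i denoting the second derivative at x_i, h_i = 1, 1, 1, and Δ_i = (y_(i+1) − y_i)/h_i = -5, -4, 6:
  1·M_0 + 4·M_1 + 1·M_2 = 6(Δ_1 - Δ_0) = 6
  1·M_1 + 4·M_2 + 1·M_3 = 6(Δ_2 - Δ_1) = 60
Natural end conditions: M_0 = M_3 = 0.
Solving: M_0 = 0, M_1 = -12/5, M_2 = 78/5, M_3 = 0.
On [1, 2], p(t) = -2 + 4/5·(t - 1) + 39/5·(t - 1)² - 13/5·(t - 1)³.
With (t - 1) = 1/3: p(4/3) = -26/27.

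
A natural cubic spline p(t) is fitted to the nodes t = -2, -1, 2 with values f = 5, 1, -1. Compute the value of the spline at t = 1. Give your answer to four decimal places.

With M_i denoting the second derivative at x_i, h_i = 1, 3, and Δ_i = (y_(i+1) − y_i)/h_i = -4, -2/3:
  1·M_0 + 8·M_1 + 3·M_2 = 6(Δ_1 - Δ_0) = 20
Natural end conditions: M_0 = M_2 = 0.
Solving the tridiagonal system: M_0 = 0, M_1 = 5/2, M_2 = 0.
On [-1, 2], p(t) = 1 - 19/6·(t + 1) + 5/4·(t + 1)² - 5/36·(t + 1)³.
With (t + 1) = 2: p(1) = -13/9.

-1.4444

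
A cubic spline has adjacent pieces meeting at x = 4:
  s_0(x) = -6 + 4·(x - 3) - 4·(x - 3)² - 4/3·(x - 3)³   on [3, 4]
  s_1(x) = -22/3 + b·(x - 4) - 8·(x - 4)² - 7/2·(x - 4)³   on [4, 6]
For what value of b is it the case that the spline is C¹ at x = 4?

s_0'(x) = 4 - 8·(x - 3) - 4·(x - 3)², so s_0'(4) = -8. On the right, s_1'(4) = b, so b = -8.

-8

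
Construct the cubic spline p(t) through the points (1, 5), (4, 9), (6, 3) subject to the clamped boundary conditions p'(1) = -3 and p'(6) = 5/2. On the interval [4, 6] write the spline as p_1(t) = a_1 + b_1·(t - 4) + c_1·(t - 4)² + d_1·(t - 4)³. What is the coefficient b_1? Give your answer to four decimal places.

-2.0500

Put M_i = p'' at the i-th knot. Here h = (3, 2) and Δ = (4/3, -3), so the interior equations h_(i-1)·M_(i-1) + 2(h_(i-1)+h_i)·M_i + h_i·M_(i+1) = 6(Δ_i − Δ_(i-1)) read
  3·M_0 + 10·M_1 + 2·M_2 = 6(Δ_1 - Δ_0) = -26
Clamped end conditions give two more equations: 2h_0·M_0 + h_0·M_1 = 6(Δ_0 - p'(1)) = 26 and h_1·M_1 + 2h_1·M_2 = 6(p'(6) - Δ_1) = 33.
Solving: M_0 = 241/30, M_1 = -37/5, M_2 = 239/20.
On [4, 6], with p_1(t) = a_1 + b_1·(t - 4) + c_1·(t - 4)² + d_1·(t - 4)³: c_1 = M_1/2 = -37/10, d_1 = (M_2 - M_1)/(6h_1) = 129/80, b_1 = Δ_1 - h_1(2M_1 + M_2)/6 = -41/20.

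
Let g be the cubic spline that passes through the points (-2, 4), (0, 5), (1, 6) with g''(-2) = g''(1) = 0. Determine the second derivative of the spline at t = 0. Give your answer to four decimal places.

Let σ_i = g''(x_i). Step sizes h_i = 2, 1; slopes of the chords Δ_i = (y_(i+1) - y_i)/h_i = 1/2, 1.
  2·σ_0 + 6·σ_1 + 1·σ_2 = 6(Δ_1 - Δ_0) = 3
Natural end conditions: σ_0 = σ_2 = 0.
Forward elimination and back-substitution give σ_0 = 0, σ_1 = 1/2, σ_2 = 0.

0.5000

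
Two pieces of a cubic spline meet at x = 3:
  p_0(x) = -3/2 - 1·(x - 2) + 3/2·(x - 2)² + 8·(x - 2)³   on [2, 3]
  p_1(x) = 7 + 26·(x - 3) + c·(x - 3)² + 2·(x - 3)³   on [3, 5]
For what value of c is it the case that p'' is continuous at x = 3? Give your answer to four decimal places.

25.5000

p_0''(x) = 3 + 48·(x - 2), so p_0''(3) = 51. On the right, p_1''(3) = 2c, so c = 51/2.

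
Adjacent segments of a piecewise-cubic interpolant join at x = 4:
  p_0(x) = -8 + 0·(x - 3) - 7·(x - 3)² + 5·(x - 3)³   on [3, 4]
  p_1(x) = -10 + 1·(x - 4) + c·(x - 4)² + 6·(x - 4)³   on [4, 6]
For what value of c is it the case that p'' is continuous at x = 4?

8

p_0''(x) = -14 + 30·(x - 3), so p_0''(4) = 16. On the right, p_1''(4) = 2c, so c = 8.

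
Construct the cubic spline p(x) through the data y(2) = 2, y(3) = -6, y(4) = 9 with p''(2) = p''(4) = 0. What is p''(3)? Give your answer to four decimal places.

Let M_i = p''(x_i). Step sizes h_i = 1, 1; slopes of the chords Δ_i = (y_(i+1) - y_i)/h_i = -8, 15.
  1·M_0 + 4·M_1 + 1·M_2 = 6(Δ_1 - Δ_0) = 138
Natural end conditions: M_0 = M_2 = 0.
Hence M_0 = 0, M_1 = 69/2, M_2 = 0.

34.5000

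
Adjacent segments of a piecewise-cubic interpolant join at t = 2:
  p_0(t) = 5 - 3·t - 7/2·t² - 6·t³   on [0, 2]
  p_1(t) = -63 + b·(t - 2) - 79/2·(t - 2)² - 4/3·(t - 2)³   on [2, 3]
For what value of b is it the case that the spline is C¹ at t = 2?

p_0'(t) = -3 - 7·t - 18·t², so p_0'(2) = -89. On the right, p_1'(2) = b, so b = -89.

-89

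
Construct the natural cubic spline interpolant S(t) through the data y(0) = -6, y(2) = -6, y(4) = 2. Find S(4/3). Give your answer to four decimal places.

Write m_i for S''(x_i). With h_i = 2, 2 and divided differences Δ_i = 0, 4, the continuity of S' gives the tridiagonal system
  2·m_0 + 8·m_1 + 2·m_2 = 6(Δ_1 - Δ_0) = 24
Natural end conditions: m_0 = m_2 = 0.
Hence m_0 = 0, m_1 = 3, m_2 = 0.
On [0, 2], S(t) = -6 - 1·t + 0·t² + 1/4·t³.
With t = 4/3: S(4/3) = -182/27.

-6.7407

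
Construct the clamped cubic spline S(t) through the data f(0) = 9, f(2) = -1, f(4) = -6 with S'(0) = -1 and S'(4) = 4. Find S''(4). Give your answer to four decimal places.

9.1250

With M_i denoting the second derivative at x_i, h_i = 2, 2, and Δ_i = (y_(i+1) − y_i)/h_i = -5, -5/2:
  2·M_0 + 8·M_1 + 2·M_2 = 6(Δ_1 - Δ_0) = 15
Clamped end conditions give two more equations: 2h_0·M_0 + h_0·M_1 = 6(Δ_0 - S'(0)) = -24 and h_1·M_1 + 2h_1·M_2 = 6(S'(4) - Δ_1) = 39.
Solving: M_0 = -53/8, M_1 = 5/4, M_2 = 73/8.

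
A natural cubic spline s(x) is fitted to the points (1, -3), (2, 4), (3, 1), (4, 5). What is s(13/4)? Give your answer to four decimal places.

Put M_i = s'' at the i-th knot. Here h = (1, 1, 1) and Δ = (7, -3, 4), so the interior equations h_(i-1)·M_(i-1) + 2(h_(i-1)+h_i)·M_i + h_i·M_(i+1) = 6(Δ_i − Δ_(i-1)) read
  1·M_0 + 4·M_1 + 1·M_2 = 6(Δ_1 - Δ_0) = -60
  1·M_1 + 4·M_2 + 1·M_3 = 6(Δ_2 - Δ_1) = 42
Natural end conditions: M_0 = M_3 = 0.
Solving the tridiagonal system: M_0 = 0, M_1 = -94/5, M_2 = 76/5, M_3 = 0.
On [3, 4], s(x) = 1 - 16/15·(x - 3) + 38/5·(x - 3)² - 38/15·(x - 3)³.
With (x - 3) = 1/4: s(13/4) = 187/160.

1.1688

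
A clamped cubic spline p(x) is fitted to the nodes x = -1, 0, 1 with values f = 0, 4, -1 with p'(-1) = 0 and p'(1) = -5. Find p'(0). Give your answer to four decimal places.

Write σ_i for p''(x_i). With h_i = 1, 1 and divided differences Δ_i = 4, -5, the continuity of p' gives the tridiagonal system
  1·σ_0 + 4·σ_1 + 1·σ_2 = 6(Δ_1 - Δ_0) = -54
Clamped end conditions give two more equations: 2h_0·σ_0 + h_0·σ_1 = 6(Δ_0 - p'(-1)) = 24 and h_1·σ_1 + 2h_1·σ_2 = 6(p'(1) - Δ_1) = 0.
Forward elimination and back-substitution give σ_0 = 23, σ_1 = -22, σ_2 = 11.
On [0, 1], p'(x) = b_1 + 2c_1·x + 3d_1·x² with b_1 = Δ_1 - h_1(2σ_1 + σ_2)/6 = 1/2, c_1 = σ_1/2 = -11, d_1 = (σ_2 - σ_1)/(6h_1) = 11/2. So p'(0) = 1/2.

0.5000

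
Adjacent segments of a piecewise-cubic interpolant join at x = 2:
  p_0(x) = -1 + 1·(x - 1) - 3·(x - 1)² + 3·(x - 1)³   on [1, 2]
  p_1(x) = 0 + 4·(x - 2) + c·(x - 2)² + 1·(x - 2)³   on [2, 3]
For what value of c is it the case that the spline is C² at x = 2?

p_0''(x) = -6 + 18·(x - 1), so p_0''(2) = 12. On the right, p_1''(2) = 2c, so c = 6.

6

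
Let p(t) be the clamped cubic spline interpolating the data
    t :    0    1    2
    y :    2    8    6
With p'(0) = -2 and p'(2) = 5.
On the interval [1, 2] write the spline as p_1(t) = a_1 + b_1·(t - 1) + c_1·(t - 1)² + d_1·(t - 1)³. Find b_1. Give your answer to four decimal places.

2.2500

Let M_i = p''(x_i). Step sizes h_i = 1, 1; slopes of the chords Δ_i = (y_(i+1) - y_i)/h_i = 6, -2.
  1·M_0 + 4·M_1 + 1·M_2 = 6(Δ_1 - Δ_0) = -48
Clamped end conditions give two more equations: 2h_0·M_0 + h_0·M_1 = 6(Δ_0 - p'(0)) = 48 and h_1·M_1 + 2h_1·M_2 = 6(p'(2) - Δ_1) = 42.
Solving the tridiagonal system: M_0 = 79/2, M_1 = -31, M_2 = 73/2.
On [1, 2], with p_1(t) = a_1 + b_1·(t - 1) + c_1·(t - 1)² + d_1·(t - 1)³: c_1 = M_1/2 = -31/2, d_1 = (M_2 - M_1)/(6h_1) = 45/4, b_1 = Δ_1 - h_1(2M_1 + M_2)/6 = 9/4.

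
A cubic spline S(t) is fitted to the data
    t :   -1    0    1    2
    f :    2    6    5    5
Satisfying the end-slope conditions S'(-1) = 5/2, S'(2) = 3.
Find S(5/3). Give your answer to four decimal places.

4.4049

Write M_i for S''(x_i). With h_i = 1, 1, 1 and divided differences Δ_i = 4, -1, 0, the continuity of S' gives the tridiagonal system
  1·M_0 + 4·M_1 + 1·M_2 = 6(Δ_1 - Δ_0) = -30
  1·M_1 + 4·M_2 + 1·M_3 = 6(Δ_2 - Δ_1) = 6
Clamped end conditions give two more equations: 2h_0·M_0 + h_0·M_1 = 6(Δ_0 - S'(-1)) = 9 and h_2·M_2 + 2h_2·M_3 = 6(S'(2) - Δ_2) = 18.
Forward elimination and back-substitution give M_0 = 146/15, M_1 = -157/15, M_2 = 32/15, M_3 = 119/15.
On [1, 2], S(t) = 5 - 61/30·(t - 1) + 16/15·(t - 1)² + 29/30·(t - 1)³.
With (t - 1) = 2/3: S(5/3) = 1784/405.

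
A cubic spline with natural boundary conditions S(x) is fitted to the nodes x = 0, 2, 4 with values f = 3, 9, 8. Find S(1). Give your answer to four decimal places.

Put M_i = S'' at the i-th knot. Here h = (2, 2) and Δ = (3, -1/2), so the interior equations h_(i-1)·M_(i-1) + 2(h_(i-1)+h_i)·M_i + h_i·M_(i+1) = 6(Δ_i − Δ_(i-1)) read
  2·M_0 + 8·M_1 + 2·M_2 = 6(Δ_1 - Δ_0) = -21
Natural end conditions: M_0 = M_2 = 0.
Solving the tridiagonal system: M_0 = 0, M_1 = -21/8, M_2 = 0.
On [0, 2], S(x) = 3 + 31/8·x + 0·x² - 7/32·x³.
With x = 1: S(1) = 213/32.

6.6563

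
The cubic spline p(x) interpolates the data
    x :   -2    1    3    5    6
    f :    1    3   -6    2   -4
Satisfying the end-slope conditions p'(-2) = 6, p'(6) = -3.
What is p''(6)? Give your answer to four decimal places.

17.4009

Put m_i = p'' at the i-th knot. Here h = (3, 2, 2, 1) and Δ = (2/3, -9/2, 4, -6), so the interior equations h_(i-1)·m_(i-1) + 2(h_(i-1)+h_i)·m_i + h_i·m_(i+1) = 6(Δ_i − Δ_(i-1)) read
  3·m_0 + 10·m_1 + 2·m_2 = 6(Δ_1 - Δ_0) = -31
  2·m_1 + 8·m_2 + 2·m_3 = 6(Δ_2 - Δ_1) = 51
  2·m_2 + 6·m_3 + 1·m_4 = 6(Δ_3 - Δ_2) = -60
Clamped end conditions give two more equations: 2h_0·m_0 + h_0·m_1 = 6(Δ_0 - p'(-2)) = -32 and h_3·m_3 + 2h_3·m_4 = 6(p'(6) - Δ_3) = 18.
Solving the tridiagonal system: m_0 = -1955/636, m_1 = -479/106, m_2 = 4963/424, m_3 = -1781/106, m_4 = 3689/212.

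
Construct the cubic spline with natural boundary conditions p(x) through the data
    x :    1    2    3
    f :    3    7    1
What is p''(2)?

Let M_i = p''(x_i). Step sizes h_i = 1, 1; slopes of the chords Δ_i = (y_(i+1) - y_i)/h_i = 4, -6.
  1·M_0 + 4·M_1 + 1·M_2 = 6(Δ_1 - Δ_0) = -60
Natural end conditions: M_0 = M_2 = 0.
Hence M_0 = 0, M_1 = -15, M_2 = 0.

-15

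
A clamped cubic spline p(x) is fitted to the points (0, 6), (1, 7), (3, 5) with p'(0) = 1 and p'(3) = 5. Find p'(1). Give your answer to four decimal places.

With m_i denoting the second derivative at x_i, h_i = 1, 2, and Δ_i = (y_(i+1) − y_i)/h_i = 1, -1:
  1·m_0 + 6·m_1 + 2·m_2 = 6(Δ_1 - Δ_0) = -12
Clamped end conditions give two more equations: 2h_0·m_0 + h_0·m_1 = 6(Δ_0 - p'(0)) = 0 and h_1·m_1 + 2h_1·m_2 = 6(p'(3) - Δ_1) = 36.
Forward elimination and back-substitution give m_0 = 10/3, m_1 = -20/3, m_2 = 37/3.
On [1, 3], p'(x) = b_1 + 2c_1·(x - 1) + 3d_1·(x - 1)² with b_1 = Δ_1 - h_1(2m_1 + m_2)/6 = -2/3, c_1 = m_1/2 = -10/3, d_1 = (m_2 - m_1)/(6h_1) = 19/12. So p'(1) = -2/3.

-0.6667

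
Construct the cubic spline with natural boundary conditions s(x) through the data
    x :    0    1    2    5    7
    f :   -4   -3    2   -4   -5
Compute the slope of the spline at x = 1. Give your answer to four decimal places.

3.6168

Let m_i = s''(x_i). Step sizes h_i = 1, 1, 3, 2; slopes of the chords Δ_i = (y_(i+1) - y_i)/h_i = 1, 5, -2, -1/2.
  1·m_0 + 4·m_1 + 1·m_2 = 6(Δ_1 - Δ_0) = 24
  1·m_1 + 8·m_2 + 3·m_3 = 6(Δ_2 - Δ_1) = -42
  3·m_2 + 10·m_3 + 2·m_4 = 6(Δ_3 - Δ_2) = 9
Natural end conditions: m_0 = m_4 = 0.
Hence m_0 = 0, m_1 = 2151/274, m_2 = -1014/137, m_3 = 855/274, m_4 = 0.
On [1, 2], s'(x) = b_1 + 2c_1·(x - 1) + 3d_1·(x - 1)² with b_1 = Δ_1 - h_1(2m_1 + m_2)/6 = 991/274, c_1 = m_1/2 = 2151/548, d_1 = (m_2 - m_1)/(6h_1) = -1393/548. So s'(1) = 991/274.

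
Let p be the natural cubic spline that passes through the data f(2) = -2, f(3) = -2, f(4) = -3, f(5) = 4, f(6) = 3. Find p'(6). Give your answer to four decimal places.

-3.7321

Put σ_i = p'' at the i-th knot. Here h = (1, 1, 1, 1) and Δ = (0, -1, 7, -1), so the interior equations h_(i-1)·σ_(i-1) + 2(h_(i-1)+h_i)·σ_i + h_i·σ_(i+1) = 6(Δ_i − Δ_(i-1)) read
  1·σ_0 + 4·σ_1 + 1·σ_2 = 6(Δ_1 - Δ_0) = -6
  1·σ_1 + 4·σ_2 + 1·σ_3 = 6(Δ_2 - Δ_1) = 48
  1·σ_2 + 4·σ_3 + 1·σ_4 = 6(Δ_3 - Δ_2) = -48
Natural end conditions: σ_0 = σ_4 = 0.
Forward elimination and back-substitution give σ_0 = 0, σ_1 = -165/28, σ_2 = 123/7, σ_3 = -459/28, σ_4 = 0.
On [5, 6], p'(x) = b_3 + 2c_3·(x - 5) + 3d_3·(x - 5)² with b_3 = Δ_3 - h_3(2σ_3 + σ_4)/6 = 125/28, c_3 = σ_3/2 = -459/56, d_3 = (σ_4 - σ_3)/(6h_3) = 153/56. So p'(6) = -209/56.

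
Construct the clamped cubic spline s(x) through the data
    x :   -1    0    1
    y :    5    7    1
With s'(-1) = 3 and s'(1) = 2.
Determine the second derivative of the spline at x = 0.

With M_i denoting the second derivative at x_i, h_i = 1, 1, and Δ_i = (y_(i+1) − y_i)/h_i = 2, -6:
  1·M_0 + 4·M_1 + 1·M_2 = 6(Δ_1 - Δ_0) = -48
Clamped end conditions give two more equations: 2h_0·M_0 + h_0·M_1 = 6(Δ_0 - s'(-1)) = -6 and h_1·M_1 + 2h_1·M_2 = 6(s'(1) - Δ_1) = 48.
Solving: M_0 = 17/2, M_1 = -23, M_2 = 71/2.

-23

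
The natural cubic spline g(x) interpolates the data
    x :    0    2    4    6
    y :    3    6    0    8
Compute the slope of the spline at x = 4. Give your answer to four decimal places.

Let M_i = g''(x_i). Step sizes h_i = 2, 2, 2; slopes of the chords Δ_i = (y_(i+1) - y_i)/h_i = 3/2, -3, 4.
  2·M_0 + 8·M_1 + 2·M_2 = 6(Δ_1 - Δ_0) = -27
  2·M_1 + 8·M_2 + 2·M_3 = 6(Δ_2 - Δ_1) = 42
Natural end conditions: M_0 = M_3 = 0.
Forward elimination and back-substitution give M_0 = 0, M_1 = -5, M_2 = 13/2, M_3 = 0.
On [4, 6], g'(x) = b_2 + 2c_2·(x - 4) + 3d_2·(x - 4)² with b_2 = Δ_2 - h_2(2M_2 + M_3)/6 = -1/3, c_2 = M_2/2 = 13/4, d_2 = (M_3 - M_2)/(6h_2) = -13/24. So g'(4) = -1/3.

-0.3333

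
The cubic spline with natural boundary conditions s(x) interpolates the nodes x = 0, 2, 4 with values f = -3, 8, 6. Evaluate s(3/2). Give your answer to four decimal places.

6.3164

Write σ_i for s''(x_i). With h_i = 2, 2 and divided differences Δ_i = 11/2, -1, the continuity of s' gives the tridiagonal system
  2·σ_0 + 8·σ_1 + 2·σ_2 = 6(Δ_1 - Δ_0) = -39
Natural end conditions: σ_0 = σ_2 = 0.
Hence σ_0 = 0, σ_1 = -39/8, σ_2 = 0.
On [0, 2], s(x) = -3 + 57/8·x + 0·x² - 13/32·x³.
With x = 3/2: s(3/2) = 1617/256.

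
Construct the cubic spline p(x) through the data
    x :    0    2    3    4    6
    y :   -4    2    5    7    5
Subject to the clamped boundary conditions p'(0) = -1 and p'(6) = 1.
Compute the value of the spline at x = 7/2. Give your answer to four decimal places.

6.2833

Let M_i = p''(x_i). Step sizes h_i = 2, 1, 1, 2; slopes of the chords Δ_i = (y_(i+1) - y_i)/h_i = 3, 3, 2, -1.
  2·M_0 + 6·M_1 + 1·M_2 = 6(Δ_1 - Δ_0) = 0
  1·M_1 + 4·M_2 + 1·M_3 = 6(Δ_2 - Δ_1) = -6
  1·M_2 + 6·M_3 + 2·M_4 = 6(Δ_3 - Δ_2) = -18
Clamped end conditions give two more equations: 2h_0·M_0 + h_0·M_1 = 6(Δ_0 - p'(0)) = 24 and h_3·M_3 + 2h_3·M_4 = 6(p'(6) - Δ_3) = 12.
Hence M_0 = 217/30, M_1 = -37/15, M_2 = 1/3, M_3 = -73/15, M_4 = 163/30.
On [3, 4], p(x) = 5 + 27/10·(x - 3) + 1/6·(x - 3)² - 13/15·(x - 3)³.
With (x - 3) = 1/2: p(7/2) = 377/60.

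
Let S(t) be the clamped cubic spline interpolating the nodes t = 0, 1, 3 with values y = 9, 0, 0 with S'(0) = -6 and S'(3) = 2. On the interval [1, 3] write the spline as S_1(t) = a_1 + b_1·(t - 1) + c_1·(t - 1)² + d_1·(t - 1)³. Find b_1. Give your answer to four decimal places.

-7.3333

Put M_i = S'' at the i-th knot. Here h = (1, 2) and Δ = (-9, 0), so the interior equations h_(i-1)·M_(i-1) + 2(h_(i-1)+h_i)·M_i + h_i·M_(i+1) = 6(Δ_i − Δ_(i-1)) read
  1·M_0 + 6·M_1 + 2·M_2 = 6(Δ_1 - Δ_0) = 54
Clamped end conditions give two more equations: 2h_0·M_0 + h_0·M_1 = 6(Δ_0 - S'(0)) = -18 and h_1·M_1 + 2h_1·M_2 = 6(S'(3) - Δ_1) = 12.
Solving: M_0 = -46/3, M_1 = 38/3, M_2 = -10/3.
On [1, 3], with S_1(t) = a_1 + b_1·(t - 1) + c_1·(t - 1)² + d_1·(t - 1)³: c_1 = M_1/2 = 19/3, d_1 = (M_2 - M_1)/(6h_1) = -4/3, b_1 = Δ_1 - h_1(2M_1 + M_2)/6 = -22/3.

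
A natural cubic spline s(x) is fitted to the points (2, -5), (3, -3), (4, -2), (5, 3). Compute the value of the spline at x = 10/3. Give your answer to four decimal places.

-2.8049

With σ_i denoting the second derivative at x_i, h_i = 1, 1, 1, and Δ_i = (y_(i+1) − y_i)/h_i = 2, 1, 5:
  1·σ_0 + 4·σ_1 + 1·σ_2 = 6(Δ_1 - Δ_0) = -6
  1·σ_1 + 4·σ_2 + 1·σ_3 = 6(Δ_2 - Δ_1) = 24
Natural end conditions: σ_0 = σ_3 = 0.
Hence σ_0 = 0, σ_1 = -16/5, σ_2 = 34/5, σ_3 = 0.
On [3, 4], s(x) = -3 + 14/15·(x - 3) - 8/5·(x - 3)² + 5/3·(x - 3)³.
With (x - 3) = 1/3: s(10/3) = -1136/405.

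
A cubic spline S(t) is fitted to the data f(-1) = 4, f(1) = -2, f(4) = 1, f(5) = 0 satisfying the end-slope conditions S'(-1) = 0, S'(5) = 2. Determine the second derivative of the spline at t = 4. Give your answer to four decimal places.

-4.9231

With M_i denoting the second derivative at x_i, h_i = 2, 3, 1, and Δ_i = (y_(i+1) − y_i)/h_i = -3, 1, -1:
  2·M_0 + 10·M_1 + 3·M_2 = 6(Δ_1 - Δ_0) = 24
  3·M_1 + 8·M_2 + 1·M_3 = 6(Δ_2 - Δ_1) = -12
Clamped end conditions give two more equations: 2h_0·M_0 + h_0·M_1 = 6(Δ_0 - S'(-1)) = -18 and h_2·M_2 + 2h_2·M_3 = 6(S'(5) - Δ_2) = 18.
Solving the tridiagonal system: M_0 = -93/13, M_1 = 69/13, M_2 = -64/13, M_3 = 149/13.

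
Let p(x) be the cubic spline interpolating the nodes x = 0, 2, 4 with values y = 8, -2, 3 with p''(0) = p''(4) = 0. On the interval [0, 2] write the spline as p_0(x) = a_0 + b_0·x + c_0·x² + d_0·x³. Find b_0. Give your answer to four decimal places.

Write M_i for p''(x_i). With h_i = 2, 2 and divided differences Δ_i = -5, 5/2, the continuity of p' gives the tridiagonal system
  2·M_0 + 8·M_1 + 2·M_2 = 6(Δ_1 - Δ_0) = 45
Natural end conditions: M_0 = M_2 = 0.
Solving the tridiagonal system: M_0 = 0, M_1 = 45/8, M_2 = 0.
On [0, 2], with p_0(x) = a_0 + b_0·x + c_0·x² + d_0·x³: c_0 = M_0/2 = 0, d_0 = (M_1 - M_0)/(6h_0) = 15/32, b_0 = Δ_0 - h_0(2M_0 + M_1)/6 = -55/8.

-6.8750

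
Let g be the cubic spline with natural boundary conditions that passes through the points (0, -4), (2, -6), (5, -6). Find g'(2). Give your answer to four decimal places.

-0.6000

Put m_i = g'' at the i-th knot. Here h = (2, 3) and Δ = (-1, 0), so the interior equations h_(i-1)·m_(i-1) + 2(h_(i-1)+h_i)·m_i + h_i·m_(i+1) = 6(Δ_i − Δ_(i-1)) read
  2·m_0 + 10·m_1 + 3·m_2 = 6(Δ_1 - Δ_0) = 6
Natural end conditions: m_0 = m_2 = 0.
Solving: m_0 = 0, m_1 = 3/5, m_2 = 0.
On [2, 5], g'(t) = b_1 + 2c_1·(t - 2) + 3d_1·(t - 2)² with b_1 = Δ_1 - h_1(2m_1 + m_2)/6 = -3/5, c_1 = m_1/2 = 3/10, d_1 = (m_2 - m_1)/(6h_1) = -1/30. So g'(2) = -3/5.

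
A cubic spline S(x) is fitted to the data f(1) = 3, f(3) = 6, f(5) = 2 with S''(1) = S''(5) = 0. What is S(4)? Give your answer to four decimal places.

Put m_i = S'' at the i-th knot. Here h = (2, 2) and Δ = (3/2, -2), so the interior equations h_(i-1)·m_(i-1) + 2(h_(i-1)+h_i)·m_i + h_i·m_(i+1) = 6(Δ_i − Δ_(i-1)) read
  2·m_0 + 8·m_1 + 2·m_2 = 6(Δ_1 - Δ_0) = -21
Natural end conditions: m_0 = m_2 = 0.
Hence m_0 = 0, m_1 = -21/8, m_2 = 0.
On [3, 5], S(x) = 6 - 1/4·(x - 3) - 21/16·(x - 3)² + 7/32·(x - 3)³.
With (x - 3) = 1: S(4) = 149/32.

4.6563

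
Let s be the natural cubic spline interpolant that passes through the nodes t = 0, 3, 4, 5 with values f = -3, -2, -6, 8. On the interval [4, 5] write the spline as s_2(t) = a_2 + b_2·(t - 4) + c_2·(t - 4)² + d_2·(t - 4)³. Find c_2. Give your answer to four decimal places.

With σ_i denoting the second derivative at x_i, h_i = 3, 1, 1, and Δ_i = (y_(i+1) − y_i)/h_i = 1/3, -4, 14:
  3·σ_0 + 8·σ_1 + 1·σ_2 = 6(Δ_1 - Δ_0) = -26
  1·σ_1 + 4·σ_2 + 1·σ_3 = 6(Δ_2 - Δ_1) = 108
Natural end conditions: σ_0 = σ_3 = 0.
Solving: σ_0 = 0, σ_1 = -212/31, σ_2 = 890/31, σ_3 = 0.
On [4, 5], with s_2(t) = a_2 + b_2·(t - 4) + c_2·(t - 4)² + d_2·(t - 4)³: c_2 = σ_2/2 = 445/31, d_2 = (σ_3 - σ_2)/(6h_2) = -445/93, b_2 = Δ_2 - h_2(2σ_2 + σ_3)/6 = 412/93.

14.3548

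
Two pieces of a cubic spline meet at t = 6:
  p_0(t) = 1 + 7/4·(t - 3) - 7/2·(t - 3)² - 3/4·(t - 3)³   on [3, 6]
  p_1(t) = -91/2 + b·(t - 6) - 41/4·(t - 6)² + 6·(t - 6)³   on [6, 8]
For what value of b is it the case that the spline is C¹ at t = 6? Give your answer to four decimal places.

p_0'(t) = 7/4 - 7·(t - 3) - 9/4·(t - 3)², so p_0'(6) = -79/2. On the right, p_1'(6) = b, so b = -79/2.

-39.5000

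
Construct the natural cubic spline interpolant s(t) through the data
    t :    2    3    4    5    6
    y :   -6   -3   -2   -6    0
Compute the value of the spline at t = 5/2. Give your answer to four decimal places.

-4.5000

With σ_i denoting the second derivative at x_i, h_i = 1, 1, 1, 1, and Δ_i = (y_(i+1) − y_i)/h_i = 3, 1, -4, 6:
  1·σ_0 + 4·σ_1 + 1·σ_2 = 6(Δ_1 - Δ_0) = -12
  1·σ_1 + 4·σ_2 + 1·σ_3 = 6(Δ_2 - Δ_1) = -30
  1·σ_2 + 4·σ_3 + 1·σ_4 = 6(Δ_3 - Δ_2) = 60
Natural end conditions: σ_0 = σ_4 = 0.
Solving the tridiagonal system: σ_0 = 0, σ_1 = 0, σ_2 = -12, σ_3 = 18, σ_4 = 0.
On [2, 3], s(t) = -6 + 3·(t - 2) + 0·(t - 2)² + 0·(t - 2)³.
With (t - 2) = 1/2: s(5/2) = -9/2.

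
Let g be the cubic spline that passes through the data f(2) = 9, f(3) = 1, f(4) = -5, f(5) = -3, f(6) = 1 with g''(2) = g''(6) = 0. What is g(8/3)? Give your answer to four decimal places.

3.6667

Put M_i = g'' at the i-th knot. Here h = (1, 1, 1, 1) and Δ = (-8, -6, 2, 4), so the interior equations h_(i-1)·M_(i-1) + 2(h_(i-1)+h_i)·M_i + h_i·M_(i+1) = 6(Δ_i − Δ_(i-1)) read
  1·M_0 + 4·M_1 + 1·M_2 = 6(Δ_1 - Δ_0) = 12
  1·M_1 + 4·M_2 + 1·M_3 = 6(Δ_2 - Δ_1) = 48
  1·M_2 + 4·M_3 + 1·M_4 = 6(Δ_3 - Δ_2) = 12
Natural end conditions: M_0 = M_4 = 0.
Solving the tridiagonal system: M_0 = 0, M_1 = 0, M_2 = 12, M_3 = 0, M_4 = 0.
On [2, 3], g(x) = 9 - 8·(x - 2) + 0·(x - 2)² + 0·(x - 2)³.
With (x - 2) = 2/3: g(8/3) = 11/3.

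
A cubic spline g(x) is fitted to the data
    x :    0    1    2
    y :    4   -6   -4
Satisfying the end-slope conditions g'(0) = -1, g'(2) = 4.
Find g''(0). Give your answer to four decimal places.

-42.5000

Let M_i = g''(x_i). Step sizes h_i = 1, 1; slopes of the chords Δ_i = (y_(i+1) - y_i)/h_i = -10, 2.
  1·M_0 + 4·M_1 + 1·M_2 = 6(Δ_1 - Δ_0) = 72
Clamped end conditions give two more equations: 2h_0·M_0 + h_0·M_1 = 6(Δ_0 - g'(0)) = -54 and h_1·M_1 + 2h_1·M_2 = 6(g'(2) - Δ_1) = 12.
Solving: M_0 = -85/2, M_1 = 31, M_2 = -19/2.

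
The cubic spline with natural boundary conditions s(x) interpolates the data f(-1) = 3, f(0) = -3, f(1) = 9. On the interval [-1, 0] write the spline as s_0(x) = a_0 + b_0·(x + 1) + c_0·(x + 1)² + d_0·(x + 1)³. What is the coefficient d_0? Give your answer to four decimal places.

Write σ_i for s''(x_i). With h_i = 1, 1 and divided differences Δ_i = -6, 12, the continuity of s' gives the tridiagonal system
  1·σ_0 + 4·σ_1 + 1·σ_2 = 6(Δ_1 - Δ_0) = 108
Natural end conditions: σ_0 = σ_2 = 0.
Forward elimination and back-substitution give σ_0 = 0, σ_1 = 27, σ_2 = 0.
On [-1, 0], with s_0(x) = a_0 + b_0·(x + 1) + c_0·(x + 1)² + d_0·(x + 1)³: c_0 = σ_0/2 = 0, d_0 = (σ_1 - σ_0)/(6h_0) = 9/2, b_0 = Δ_0 - h_0(2σ_0 + σ_1)/6 = -21/2.

4.5000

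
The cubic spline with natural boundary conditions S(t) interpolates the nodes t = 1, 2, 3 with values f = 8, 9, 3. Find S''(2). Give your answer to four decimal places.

-10.5000

Put M_i = S'' at the i-th knot. Here h = (1, 1) and Δ = (1, -6), so the interior equations h_(i-1)·M_(i-1) + 2(h_(i-1)+h_i)·M_i + h_i·M_(i+1) = 6(Δ_i − Δ_(i-1)) read
  1·M_0 + 4·M_1 + 1·M_2 = 6(Δ_1 - Δ_0) = -42
Natural end conditions: M_0 = M_2 = 0.
Solving the tridiagonal system: M_0 = 0, M_1 = -21/2, M_2 = 0.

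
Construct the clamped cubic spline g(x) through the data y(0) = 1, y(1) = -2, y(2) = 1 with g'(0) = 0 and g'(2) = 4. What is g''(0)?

Put M_i = g'' at the i-th knot. Here h = (1, 1) and Δ = (-3, 3), so the interior equations h_(i-1)·M_(i-1) + 2(h_(i-1)+h_i)·M_i + h_i·M_(i+1) = 6(Δ_i − Δ_(i-1)) read
  1·M_0 + 4·M_1 + 1·M_2 = 6(Δ_1 - Δ_0) = 36
Clamped end conditions give two more equations: 2h_0·M_0 + h_0·M_1 = 6(Δ_0 - g'(0)) = -18 and h_1·M_1 + 2h_1·M_2 = 6(g'(2) - Δ_1) = 6.
Solving the tridiagonal system: M_0 = -16, M_1 = 14, M_2 = -4.

-16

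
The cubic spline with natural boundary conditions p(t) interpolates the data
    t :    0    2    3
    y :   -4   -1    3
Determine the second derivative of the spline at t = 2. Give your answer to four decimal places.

2.5000

With M_i denoting the second derivative at x_i, h_i = 2, 1, and Δ_i = (y_(i+1) − y_i)/h_i = 3/2, 4:
  2·M_0 + 6·M_1 + 1·M_2 = 6(Δ_1 - Δ_0) = 15
Natural end conditions: M_0 = M_2 = 0.
Hence M_0 = 0, M_1 = 5/2, M_2 = 0.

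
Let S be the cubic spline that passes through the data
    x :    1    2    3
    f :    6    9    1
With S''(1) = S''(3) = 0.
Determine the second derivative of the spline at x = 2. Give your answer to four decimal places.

Write m_i for S''(x_i). With h_i = 1, 1 and divided differences Δ_i = 3, -8, the continuity of S' gives the tridiagonal system
  1·m_0 + 4·m_1 + 1·m_2 = 6(Δ_1 - Δ_0) = -66
Natural end conditions: m_0 = m_2 = 0.
Solving the tridiagonal system: m_0 = 0, m_1 = -33/2, m_2 = 0.

-16.5000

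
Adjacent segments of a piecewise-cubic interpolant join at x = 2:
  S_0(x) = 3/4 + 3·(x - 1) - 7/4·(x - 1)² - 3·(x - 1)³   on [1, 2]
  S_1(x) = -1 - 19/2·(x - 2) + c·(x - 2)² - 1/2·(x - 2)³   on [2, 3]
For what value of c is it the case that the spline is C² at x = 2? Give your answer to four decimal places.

S_0''(x) = -7/2 - 18·(x - 1), so S_0''(2) = -43/2. On the right, S_1''(2) = 2c, so c = -43/4.

-10.7500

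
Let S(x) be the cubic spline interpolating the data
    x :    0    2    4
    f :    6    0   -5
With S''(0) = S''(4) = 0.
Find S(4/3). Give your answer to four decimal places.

Put m_i = S'' at the i-th knot. Here h = (2, 2) and Δ = (-3, -5/2), so the interior equations h_(i-1)·m_(i-1) + 2(h_(i-1)+h_i)·m_i + h_i·m_(i+1) = 6(Δ_i − Δ_(i-1)) read
  2·m_0 + 8·m_1 + 2·m_2 = 6(Δ_1 - Δ_0) = 3
Natural end conditions: m_0 = m_2 = 0.
Solving: m_0 = 0, m_1 = 3/8, m_2 = 0.
On [0, 2], S(x) = 6 - 25/8·x + 0·x² + 1/32·x³.
With x = 4/3: S(4/3) = 103/54.

1.9074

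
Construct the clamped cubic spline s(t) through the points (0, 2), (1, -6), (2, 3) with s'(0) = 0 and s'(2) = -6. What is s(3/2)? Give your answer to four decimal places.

-0.4688

Let σ_i = s''(x_i). Step sizes h_i = 1, 1; slopes of the chords Δ_i = (y_(i+1) - y_i)/h_i = -8, 9.
  1·σ_0 + 4·σ_1 + 1·σ_2 = 6(Δ_1 - Δ_0) = 102
Clamped end conditions give two more equations: 2h_0·σ_0 + h_0·σ_1 = 6(Δ_0 - s'(0)) = -48 and h_1·σ_1 + 2h_1·σ_2 = 6(s'(2) - Δ_1) = -90.
Forward elimination and back-substitution give σ_0 = -105/2, σ_1 = 57, σ_2 = -147/2.
On [1, 2], s(t) = -6 + 9/4·(t - 1) + 57/2·(t - 1)² - 87/4·(t - 1)³.
With (t - 1) = 1/2: s(3/2) = -15/32.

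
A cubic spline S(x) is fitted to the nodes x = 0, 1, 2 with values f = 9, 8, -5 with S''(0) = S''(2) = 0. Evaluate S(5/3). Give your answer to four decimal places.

Write M_i for S''(x_i). With h_i = 1, 1 and divided differences Δ_i = -1, -13, the continuity of S' gives the tridiagonal system
  1·M_0 + 4·M_1 + 1·M_2 = 6(Δ_1 - Δ_0) = -72
Natural end conditions: M_0 = M_2 = 0.
Forward elimination and back-substitution give M_0 = 0, M_1 = -18, M_2 = 0.
On [1, 2], S(x) = 8 - 7·(x - 1) - 9·(x - 1)² + 3·(x - 1)³.
With (x - 1) = 2/3: S(5/3) = 2/9.

0.2222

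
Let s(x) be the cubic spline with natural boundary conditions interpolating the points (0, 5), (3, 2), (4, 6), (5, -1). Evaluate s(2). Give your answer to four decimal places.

Let m_i = s''(x_i). Step sizes h_i = 3, 1, 1; slopes of the chords Δ_i = (y_(i+1) - y_i)/h_i = -1, 4, -7.
  3·m_0 + 8·m_1 + 1·m_2 = 6(Δ_1 - Δ_0) = 30
  1·m_1 + 4·m_2 + 1·m_3 = 6(Δ_2 - Δ_1) = -66
Natural end conditions: m_0 = m_3 = 0.
Solving: m_0 = 0, m_1 = 6, m_2 = -18, m_3 = 0.
On [0, 3], s(x) = 5 - 4·x + 0·x² + 1/3·x³.
With x = 2: s(2) = -1/3.

-0.3333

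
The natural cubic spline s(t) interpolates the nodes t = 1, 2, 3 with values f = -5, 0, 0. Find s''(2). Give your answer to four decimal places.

Write σ_i for s''(x_i). With h_i = 1, 1 and divided differences Δ_i = 5, 0, the continuity of s' gives the tridiagonal system
  1·σ_0 + 4·σ_1 + 1·σ_2 = 6(Δ_1 - Δ_0) = -30
Natural end conditions: σ_0 = σ_2 = 0.
Solving the tridiagonal system: σ_0 = 0, σ_1 = -15/2, σ_2 = 0.

-7.5000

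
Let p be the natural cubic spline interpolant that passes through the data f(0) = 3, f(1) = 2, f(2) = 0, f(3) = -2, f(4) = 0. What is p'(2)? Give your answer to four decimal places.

-2.6250

Let σ_i = p''(x_i). Step sizes h_i = 1, 1, 1, 1; slopes of the chords Δ_i = (y_(i+1) - y_i)/h_i = -1, -2, -2, 2.
  1·σ_0 + 4·σ_1 + 1·σ_2 = 6(Δ_1 - Δ_0) = -6
  1·σ_1 + 4·σ_2 + 1·σ_3 = 6(Δ_2 - Δ_1) = 0
  1·σ_2 + 4·σ_3 + 1·σ_4 = 6(Δ_3 - Δ_2) = 24
Natural end conditions: σ_0 = σ_4 = 0.
Solving the tridiagonal system: σ_0 = 0, σ_1 = -33/28, σ_2 = -9/7, σ_3 = 177/28, σ_4 = 0.
On [2, 3], p'(x) = b_2 + 2c_2·(x - 2) + 3d_2·(x - 2)² with b_2 = Δ_2 - h_2(2σ_2 + σ_3)/6 = -21/8, c_2 = σ_2/2 = -9/14, d_2 = (σ_3 - σ_2)/(6h_2) = 71/56. So p'(2) = -21/8.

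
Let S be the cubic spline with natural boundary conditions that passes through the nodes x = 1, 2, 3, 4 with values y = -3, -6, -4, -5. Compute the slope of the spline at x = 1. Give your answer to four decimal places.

With m_i denoting the second derivative at x_i, h_i = 1, 1, 1, and Δ_i = (y_(i+1) − y_i)/h_i = -3, 2, -1:
  1·m_0 + 4·m_1 + 1·m_2 = 6(Δ_1 - Δ_0) = 30
  1·m_1 + 4·m_2 + 1·m_3 = 6(Δ_2 - Δ_1) = -18
Natural end conditions: m_0 = m_3 = 0.
Hence m_0 = 0, m_1 = 46/5, m_2 = -34/5, m_3 = 0.
On [1, 2], S'(x) = b_0 + 2c_0·(x - 1) + 3d_0·(x - 1)² with b_0 = Δ_0 - h_0(2m_0 + m_1)/6 = -68/15, c_0 = m_0/2 = 0, d_0 = (m_1 - m_0)/(6h_0) = 23/15. So S'(1) = -68/15.

-4.5333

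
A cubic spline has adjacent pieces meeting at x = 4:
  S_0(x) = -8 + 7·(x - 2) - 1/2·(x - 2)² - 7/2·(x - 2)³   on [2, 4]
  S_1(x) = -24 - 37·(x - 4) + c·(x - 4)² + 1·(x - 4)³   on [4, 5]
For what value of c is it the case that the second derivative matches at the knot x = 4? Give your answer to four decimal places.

-21.5000

S_0''(x) = -1 - 21·(x - 2), so S_0''(4) = -43. On the right, S_1''(4) = 2c, so c = -43/2.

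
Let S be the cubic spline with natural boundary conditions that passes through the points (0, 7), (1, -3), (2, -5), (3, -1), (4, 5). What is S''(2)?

6

Write M_i for S''(x_i). With h_i = 1, 1, 1, 1 and divided differences Δ_i = -10, -2, 4, 6, the continuity of S' gives the tridiagonal system
  1·M_0 + 4·M_1 + 1·M_2 = 6(Δ_1 - Δ_0) = 48
  1·M_1 + 4·M_2 + 1·M_3 = 6(Δ_2 - Δ_1) = 36
  1·M_2 + 4·M_3 + 1·M_4 = 6(Δ_3 - Δ_2) = 12
Natural end conditions: M_0 = M_4 = 0.
Solving the tridiagonal system: M_0 = 0, M_1 = 21/2, M_2 = 6, M_3 = 3/2, M_4 = 0.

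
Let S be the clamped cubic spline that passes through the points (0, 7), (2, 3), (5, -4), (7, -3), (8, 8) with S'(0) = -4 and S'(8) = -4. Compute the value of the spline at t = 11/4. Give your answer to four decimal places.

With M_i denoting the second derivative at x_i, h_i = 2, 3, 2, 1, and Δ_i = (y_(i+1) − y_i)/h_i = -2, -7/3, 1/2, 11:
  2·M_0 + 10·M_1 + 3·M_2 = 6(Δ_1 - Δ_0) = -2
  3·M_1 + 10·M_2 + 2·M_3 = 6(Δ_2 - Δ_1) = 17
  2·M_2 + 6·M_3 + 1·M_4 = 6(Δ_3 - Δ_2) = 63
Clamped end conditions give two more equations: 2h_0·M_0 + h_0·M_1 = 6(Δ_0 - S'(0)) = 12 and h_3·M_3 + 2h_3·M_4 = 6(S'(8) - Δ_3) = -90.
Hence M_0 = 555/182, M_1 = -9/91, M_2 = -647/273, M_3 = 5596/273, M_4 = -15083/273.
On [2, 5], S(t) = 3 - 191/182·(t - 2) - 9/182·(t - 2)² - 310/2457·(t - 2)³.
With (t - 2) = 3/4: S(11/4) = 194/91.

2.1319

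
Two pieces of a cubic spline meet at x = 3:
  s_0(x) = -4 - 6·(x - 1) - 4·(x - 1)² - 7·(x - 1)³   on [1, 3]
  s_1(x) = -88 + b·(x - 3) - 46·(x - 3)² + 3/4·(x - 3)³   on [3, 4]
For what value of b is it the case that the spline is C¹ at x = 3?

s_0'(x) = -6 - 8·(x - 1) - 21·(x - 1)², so s_0'(3) = -106. On the right, s_1'(3) = b, so b = -106.

-106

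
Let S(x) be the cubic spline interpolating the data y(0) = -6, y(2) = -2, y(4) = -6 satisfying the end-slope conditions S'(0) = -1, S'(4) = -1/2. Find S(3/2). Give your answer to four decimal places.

-2.8242

With σ_i denoting the second derivative at x_i, h_i = 2, 2, and Δ_i = (y_(i+1) − y_i)/h_i = 2, -2:
  2·σ_0 + 8·σ_1 + 2·σ_2 = 6(Δ_1 - Δ_0) = -24
Clamped end conditions give two more equations: 2h_0·σ_0 + h_0·σ_1 = 6(Δ_0 - S'(0)) = 18 and h_1·σ_1 + 2h_1·σ_2 = 6(S'(4) - Δ_1) = 9.
Solving the tridiagonal system: σ_0 = 61/8, σ_1 = -25/4, σ_2 = 43/8.
On [0, 2], S(x) = -6 - 1·x + 61/16·x² - 37/32·x³.
With x = 3/2: S(3/2) = -723/256.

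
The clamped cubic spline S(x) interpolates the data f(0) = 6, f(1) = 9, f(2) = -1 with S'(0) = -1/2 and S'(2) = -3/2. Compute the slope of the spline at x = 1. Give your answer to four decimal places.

With σ_i denoting the second derivative at x_i, h_i = 1, 1, and Δ_i = (y_(i+1) − y_i)/h_i = 3, -10:
  1·σ_0 + 4·σ_1 + 1·σ_2 = 6(Δ_1 - Δ_0) = -78
Clamped end conditions give two more equations: 2h_0·σ_0 + h_0·σ_1 = 6(Δ_0 - S'(0)) = 21 and h_1·σ_1 + 2h_1·σ_2 = 6(S'(2) - Δ_1) = 51.
Hence σ_0 = 59/2, σ_1 = -38, σ_2 = 89/2.
On [1, 2], S'(x) = b_1 + 2c_1·(x - 1) + 3d_1·(x - 1)² with b_1 = Δ_1 - h_1(2σ_1 + σ_2)/6 = -19/4, c_1 = σ_1/2 = -19, d_1 = (σ_2 - σ_1)/(6h_1) = 55/4. So S'(1) = -19/4.

-4.7500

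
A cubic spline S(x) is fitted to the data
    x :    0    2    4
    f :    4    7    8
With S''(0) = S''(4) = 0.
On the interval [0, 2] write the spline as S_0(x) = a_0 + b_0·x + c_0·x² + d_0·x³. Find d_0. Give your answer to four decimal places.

Put m_i = S'' at the i-th knot. Here h = (2, 2) and Δ = (3/2, 1/2), so the interior equations h_(i-1)·m_(i-1) + 2(h_(i-1)+h_i)·m_i + h_i·m_(i+1) = 6(Δ_i − Δ_(i-1)) read
  2·m_0 + 8·m_1 + 2·m_2 = 6(Δ_1 - Δ_0) = -6
Natural end conditions: m_0 = m_2 = 0.
Solving: m_0 = 0, m_1 = -3/4, m_2 = 0.
On [0, 2], with S_0(x) = a_0 + b_0·x + c_0·x² + d_0·x³: c_0 = m_0/2 = 0, d_0 = (m_1 - m_0)/(6h_0) = -1/16, b_0 = Δ_0 - h_0(2m_0 + m_1)/6 = 7/4.

-0.0625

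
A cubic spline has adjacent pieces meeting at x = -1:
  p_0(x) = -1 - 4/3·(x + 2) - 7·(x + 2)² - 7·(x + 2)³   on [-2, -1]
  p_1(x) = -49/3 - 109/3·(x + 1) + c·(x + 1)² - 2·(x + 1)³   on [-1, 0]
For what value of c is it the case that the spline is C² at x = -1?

p_0''(x) = -14 - 42·(x + 2), so p_0''(-1) = -56. On the right, p_1''(-1) = 2c, so c = -28.

-28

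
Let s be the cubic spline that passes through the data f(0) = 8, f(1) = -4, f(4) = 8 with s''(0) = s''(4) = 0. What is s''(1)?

12

With M_i denoting the second derivative at x_i, h_i = 1, 3, and Δ_i = (y_(i+1) − y_i)/h_i = -12, 4:
  1·M_0 + 8·M_1 + 3·M_2 = 6(Δ_1 - Δ_0) = 96
Natural end conditions: M_0 = M_2 = 0.
Solving: M_0 = 0, M_1 = 12, M_2 = 0.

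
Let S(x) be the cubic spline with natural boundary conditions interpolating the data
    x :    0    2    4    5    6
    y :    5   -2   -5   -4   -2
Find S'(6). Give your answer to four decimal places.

2.1667

Put M_i = S'' at the i-th knot. Here h = (2, 2, 1, 1) and Δ = (-7/2, -3/2, 1, 2), so the interior equations h_(i-1)·M_(i-1) + 2(h_(i-1)+h_i)·M_i + h_i·M_(i+1) = 6(Δ_i − Δ_(i-1)) read
  2·M_0 + 8·M_1 + 2·M_2 = 6(Δ_1 - Δ_0) = 12
  2·M_1 + 6·M_2 + 1·M_3 = 6(Δ_2 - Δ_1) = 15
  1·M_2 + 4·M_3 + 1·M_4 = 6(Δ_3 - Δ_2) = 6
Natural end conditions: M_0 = M_4 = 0.
Forward elimination and back-substitution give M_0 = 0, M_1 = 1, M_2 = 2, M_3 = 1, M_4 = 0.
On [5, 6], S'(x) = b_3 + 2c_3·(x - 5) + 3d_3·(x - 5)² with b_3 = Δ_3 - h_3(2M_3 + M_4)/6 = 5/3, c_3 = M_3/2 = 1/2, d_3 = (M_4 - M_3)/(6h_3) = -1/6. So S'(6) = 13/6.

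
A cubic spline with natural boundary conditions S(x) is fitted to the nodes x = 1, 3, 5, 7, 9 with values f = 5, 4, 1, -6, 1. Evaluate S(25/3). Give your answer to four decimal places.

-2.5185

With m_i denoting the second derivative at x_i, h_i = 2, 2, 2, 2, and Δ_i = (y_(i+1) − y_i)/h_i = -1/2, -3/2, -7/2, 7/2:
  2·m_0 + 8·m_1 + 2·m_2 = 6(Δ_1 - Δ_0) = -6
  2·m_1 + 8·m_2 + 2·m_3 = 6(Δ_2 - Δ_1) = -12
  2·m_2 + 8·m_3 + 2·m_4 = 6(Δ_3 - Δ_2) = 42
Natural end conditions: m_0 = m_4 = 0.
Hence m_0 = 0, m_1 = 0, m_2 = -3, m_3 = 6, m_4 = 0.
On [7, 9], S(x) = -6 - 1/2·(x - 7) + 3·(x - 7)² - 1/2·(x - 7)³.
With (x - 7) = 4/3: S(25/3) = -68/27.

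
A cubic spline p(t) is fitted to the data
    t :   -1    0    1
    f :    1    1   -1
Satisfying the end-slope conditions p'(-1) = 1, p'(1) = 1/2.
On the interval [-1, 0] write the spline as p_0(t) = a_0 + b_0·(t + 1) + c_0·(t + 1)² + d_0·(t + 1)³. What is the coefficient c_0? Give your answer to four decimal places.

Let m_i = p''(x_i). Step sizes h_i = 1, 1; slopes of the chords Δ_i = (y_(i+1) - y_i)/h_i = 0, -2.
  1·m_0 + 4·m_1 + 1·m_2 = 6(Δ_1 - Δ_0) = -12
Clamped end conditions give two more equations: 2h_0·m_0 + h_0·m_1 = 6(Δ_0 - p'(-1)) = -6 and h_1·m_1 + 2h_1·m_2 = 6(p'(1) - Δ_1) = 15.
Hence m_0 = -1/4, m_1 = -11/2, m_2 = 41/4.
On [-1, 0], with p_0(t) = a_0 + b_0·(t + 1) + c_0·(t + 1)² + d_0·(t + 1)³: c_0 = m_0/2 = -1/8, d_0 = (m_1 - m_0)/(6h_0) = -7/8, b_0 = Δ_0 - h_0(2m_0 + m_1)/6 = 1.

-0.1250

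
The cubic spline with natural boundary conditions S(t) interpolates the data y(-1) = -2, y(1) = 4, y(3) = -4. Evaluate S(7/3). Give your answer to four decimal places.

-0.2963

Put m_i = S'' at the i-th knot. Here h = (2, 2) and Δ = (3, -4), so the interior equations h_(i-1)·m_(i-1) + 2(h_(i-1)+h_i)·m_i + h_i·m_(i+1) = 6(Δ_i − Δ_(i-1)) read
  2·m_0 + 8·m_1 + 2·m_2 = 6(Δ_1 - Δ_0) = -42
Natural end conditions: m_0 = m_2 = 0.
Solving: m_0 = 0, m_1 = -21/4, m_2 = 0.
On [1, 3], S(t) = 4 - 1/2·(t - 1) - 21/8·(t - 1)² + 7/16·(t - 1)³.
With (t - 1) = 4/3: S(7/3) = -8/27.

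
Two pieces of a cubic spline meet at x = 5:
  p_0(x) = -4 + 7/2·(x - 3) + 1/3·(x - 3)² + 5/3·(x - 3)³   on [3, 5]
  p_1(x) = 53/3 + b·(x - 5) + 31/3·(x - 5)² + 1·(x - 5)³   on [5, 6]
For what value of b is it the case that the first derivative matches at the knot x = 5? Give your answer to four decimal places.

p_0'(x) = 7/2 + 2/3·(x - 3) + 5·(x - 3)², so p_0'(5) = 149/6. On the right, p_1'(5) = b, so b = 149/6.

24.8333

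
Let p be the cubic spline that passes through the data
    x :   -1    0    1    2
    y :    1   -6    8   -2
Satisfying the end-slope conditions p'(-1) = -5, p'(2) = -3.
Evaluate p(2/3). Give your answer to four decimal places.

4.4741

Put m_i = p'' at the i-th knot. Here h = (1, 1, 1) and Δ = (-7, 14, -10), so the interior equations h_(i-1)·m_(i-1) + 2(h_(i-1)+h_i)·m_i + h_i·m_(i+1) = 6(Δ_i − Δ_(i-1)) read
  1·m_0 + 4·m_1 + 1·m_2 = 6(Δ_1 - Δ_0) = 126
  1·m_1 + 4·m_2 + 1·m_3 = 6(Δ_2 - Δ_1) = -144
Clamped end conditions give two more equations: 2h_0·m_0 + h_0·m_1 = 6(Δ_0 - p'(-1)) = -12 and h_2·m_2 + 2h_2·m_3 = 6(p'(2) - Δ_2) = 42.
Solving: m_0 = -508/15, m_1 = 836/15, m_2 = -946/15, m_3 = 788/15.
On [0, 1], p(x) = -6 + 89/15·x + 418/15·x² - 99/5·x³.
With x = 2/3: p(2/3) = 604/135.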